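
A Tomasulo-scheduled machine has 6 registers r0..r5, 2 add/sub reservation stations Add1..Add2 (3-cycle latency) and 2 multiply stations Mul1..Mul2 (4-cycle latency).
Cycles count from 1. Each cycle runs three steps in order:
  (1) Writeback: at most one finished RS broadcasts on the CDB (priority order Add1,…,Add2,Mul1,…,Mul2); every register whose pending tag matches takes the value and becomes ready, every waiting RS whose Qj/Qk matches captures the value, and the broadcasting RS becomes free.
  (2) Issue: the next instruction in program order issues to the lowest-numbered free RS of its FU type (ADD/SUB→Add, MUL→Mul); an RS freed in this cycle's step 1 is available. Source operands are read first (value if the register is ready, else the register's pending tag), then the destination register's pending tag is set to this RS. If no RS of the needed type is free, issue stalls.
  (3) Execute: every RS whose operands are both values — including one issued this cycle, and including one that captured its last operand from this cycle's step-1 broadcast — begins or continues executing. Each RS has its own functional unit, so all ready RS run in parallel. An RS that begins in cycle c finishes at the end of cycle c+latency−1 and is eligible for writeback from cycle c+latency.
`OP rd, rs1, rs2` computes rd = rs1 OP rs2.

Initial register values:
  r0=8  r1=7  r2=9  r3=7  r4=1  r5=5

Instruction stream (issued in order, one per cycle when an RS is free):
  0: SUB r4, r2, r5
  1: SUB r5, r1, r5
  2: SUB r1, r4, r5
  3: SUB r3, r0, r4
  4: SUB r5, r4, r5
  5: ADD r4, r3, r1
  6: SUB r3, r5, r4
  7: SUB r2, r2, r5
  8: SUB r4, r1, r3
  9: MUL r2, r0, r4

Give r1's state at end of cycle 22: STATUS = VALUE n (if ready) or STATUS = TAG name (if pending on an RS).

STATUS = VALUE 2

c1: issue SUB r4<-Add1 | r0:8,r1:7,r2:9,r3:7,r4:Add1,r5:5
c2: issue SUB r5<-Add2 | r0:8,r1:7,r2:9,r3:7,r4:Add1,r5:Add2
c3: stall | r0:8,r1:7,r2:9,r3:7,r4:Add1,r5:Add2
c4: CDB Add1=4; issue SUB r1<-Add1 | r0:8,r1:Add1,r2:9,r3:7,r4:4,r5:Add2
c5: CDB Add2=2; issue SUB r3<-Add2 | r0:8,r1:Add1,r2:9,r3:Add2,r4:4,r5:2
c6: stall | r0:8,r1:Add1,r2:9,r3:Add2,r4:4,r5:2
c7: stall | r0:8,r1:Add1,r2:9,r3:Add2,r4:4,r5:2
c8: CDB Add1=2; issue SUB r5<-Add1 | r0:8,r1:2,r2:9,r3:Add2,r4:4,r5:Add1
c9: CDB Add2=4; issue ADD r4<-Add2 | r0:8,r1:2,r2:9,r3:4,r4:Add2,r5:Add1
c10: stall | r0:8,r1:2,r2:9,r3:4,r4:Add2,r5:Add1
c11: CDB Add1=2; issue SUB r3<-Add1 | r0:8,r1:2,r2:9,r3:Add1,r4:Add2,r5:2
c12: CDB Add2=6; issue SUB r2<-Add2 | r0:8,r1:2,r2:Add2,r3:Add1,r4:6,r5:2
c13: stall | r0:8,r1:2,r2:Add2,r3:Add1,r4:6,r5:2
c14: stall | r0:8,r1:2,r2:Add2,r3:Add1,r4:6,r5:2
c15: CDB Add1=-4; issue SUB r4<-Add1 | r0:8,r1:2,r2:Add2,r3:-4,r4:Add1,r5:2
c16: CDB Add2=7; issue MUL r2<-Mul1 | r0:8,r1:2,r2:Mul1,r3:-4,r4:Add1,r5:2
c17: - | r0:8,r1:2,r2:Mul1,r3:-4,r4:Add1,r5:2
c18: CDB Add1=6 | r0:8,r1:2,r2:Mul1,r3:-4,r4:6,r5:2
c19: - | r0:8,r1:2,r2:Mul1,r3:-4,r4:6,r5:2
c20: - | r0:8,r1:2,r2:Mul1,r3:-4,r4:6,r5:2
c21: - | r0:8,r1:2,r2:Mul1,r3:-4,r4:6,r5:2
c22: CDB Mul1=48 | r0:8,r1:2,r2:48,r3:-4,r4:6,r5:2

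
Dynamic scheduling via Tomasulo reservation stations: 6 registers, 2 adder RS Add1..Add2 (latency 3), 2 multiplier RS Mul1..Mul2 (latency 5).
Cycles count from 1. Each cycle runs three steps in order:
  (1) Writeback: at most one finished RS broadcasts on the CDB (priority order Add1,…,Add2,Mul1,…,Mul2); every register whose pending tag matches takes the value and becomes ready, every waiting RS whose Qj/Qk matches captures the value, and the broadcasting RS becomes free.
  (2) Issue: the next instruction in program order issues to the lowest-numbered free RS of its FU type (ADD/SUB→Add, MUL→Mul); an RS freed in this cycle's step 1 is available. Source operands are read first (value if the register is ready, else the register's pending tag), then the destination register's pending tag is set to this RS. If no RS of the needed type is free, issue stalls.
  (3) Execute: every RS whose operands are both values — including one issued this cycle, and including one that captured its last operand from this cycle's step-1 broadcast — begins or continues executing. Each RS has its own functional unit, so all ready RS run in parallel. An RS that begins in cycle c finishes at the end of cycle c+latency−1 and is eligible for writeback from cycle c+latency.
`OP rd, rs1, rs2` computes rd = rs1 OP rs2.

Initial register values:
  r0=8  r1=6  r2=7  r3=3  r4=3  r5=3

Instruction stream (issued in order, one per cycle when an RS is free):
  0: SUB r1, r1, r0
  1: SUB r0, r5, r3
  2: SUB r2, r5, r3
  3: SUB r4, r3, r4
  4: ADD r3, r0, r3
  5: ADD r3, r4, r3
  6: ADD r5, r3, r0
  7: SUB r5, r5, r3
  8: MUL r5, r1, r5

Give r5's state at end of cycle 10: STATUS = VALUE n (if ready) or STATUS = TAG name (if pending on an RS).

cycle 1: issue SUB r1<-Add1 // r0:8,r1:Add1,r2:7,r3:3,r4:3,r5:3
cycle 2: issue SUB r0<-Add2 // r0:Add2,r1:Add1,r2:7,r3:3,r4:3,r5:3
cycle 3: stall // r0:Add2,r1:Add1,r2:7,r3:3,r4:3,r5:3
cycle 4: CDB Add1=-2; issue SUB r2<-Add1 // r0:Add2,r1:-2,r2:Add1,r3:3,r4:3,r5:3
cycle 5: CDB Add2=0; issue SUB r4<-Add2 // r0:0,r1:-2,r2:Add1,r3:3,r4:Add2,r5:3
cycle 6: stall // r0:0,r1:-2,r2:Add1,r3:3,r4:Add2,r5:3
cycle 7: CDB Add1=0; issue ADD r3<-Add1 // r0:0,r1:-2,r2:0,r3:Add1,r4:Add2,r5:3
cycle 8: CDB Add2=0; issue ADD r3<-Add2 // r0:0,r1:-2,r2:0,r3:Add2,r4:0,r5:3
cycle 9: stall // r0:0,r1:-2,r2:0,r3:Add2,r4:0,r5:3
cycle 10: CDB Add1=3; issue ADD r5<-Add1 // r0:0,r1:-2,r2:0,r3:Add2,r4:0,r5:Add1

STATUS = TAG Add1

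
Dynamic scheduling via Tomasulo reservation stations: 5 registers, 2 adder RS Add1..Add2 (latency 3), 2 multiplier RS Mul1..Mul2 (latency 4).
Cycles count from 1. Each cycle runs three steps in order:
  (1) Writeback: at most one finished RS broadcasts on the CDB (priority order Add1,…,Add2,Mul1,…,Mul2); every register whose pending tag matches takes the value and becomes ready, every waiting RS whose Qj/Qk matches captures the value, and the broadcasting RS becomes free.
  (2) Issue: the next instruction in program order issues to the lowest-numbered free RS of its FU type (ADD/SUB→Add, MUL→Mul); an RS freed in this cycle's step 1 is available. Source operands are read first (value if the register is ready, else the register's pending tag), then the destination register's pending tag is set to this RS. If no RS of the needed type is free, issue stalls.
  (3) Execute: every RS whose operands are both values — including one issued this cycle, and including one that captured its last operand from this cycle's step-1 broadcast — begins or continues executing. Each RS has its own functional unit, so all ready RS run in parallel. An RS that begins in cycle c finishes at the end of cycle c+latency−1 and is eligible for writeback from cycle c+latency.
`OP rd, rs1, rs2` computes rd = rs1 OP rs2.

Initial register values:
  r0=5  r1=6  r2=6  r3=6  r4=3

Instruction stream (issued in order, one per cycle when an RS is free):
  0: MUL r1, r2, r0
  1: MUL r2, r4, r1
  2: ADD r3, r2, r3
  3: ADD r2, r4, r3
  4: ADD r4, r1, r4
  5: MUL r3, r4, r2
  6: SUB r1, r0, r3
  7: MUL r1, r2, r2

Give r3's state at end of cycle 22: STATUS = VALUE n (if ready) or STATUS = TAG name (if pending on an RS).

  c1: issue MUL r1<-Mul1  regs: r0:5,r1:Mul1,r2:6,r3:6,r4:3
  c2: issue MUL r2<-Mul2  regs: r0:5,r1:Mul1,r2:Mul2,r3:6,r4:3
  c3: issue ADD r3<-Add1  regs: r0:5,r1:Mul1,r2:Mul2,r3:Add1,r4:3
  c4: issue ADD r2<-Add2  regs: r0:5,r1:Mul1,r2:Add2,r3:Add1,r4:3
  c5: CDB Mul1=30; stall  regs: r0:5,r1:30,r2:Add2,r3:Add1,r4:3
  c6: stall  regs: r0:5,r1:30,r2:Add2,r3:Add1,r4:3
  c7: stall  regs: r0:5,r1:30,r2:Add2,r3:Add1,r4:3
  c8: stall  regs: r0:5,r1:30,r2:Add2,r3:Add1,r4:3
  c9: CDB Mul2=90; stall  regs: r0:5,r1:30,r2:Add2,r3:Add1,r4:3
  c10: stall  regs: r0:5,r1:30,r2:Add2,r3:Add1,r4:3
  c11: stall  regs: r0:5,r1:30,r2:Add2,r3:Add1,r4:3
  c12: CDB Add1=96; issue ADD r4<-Add1  regs: r0:5,r1:30,r2:Add2,r3:96,r4:Add1
  c13: issue MUL r3<-Mul1  regs: r0:5,r1:30,r2:Add2,r3:Mul1,r4:Add1
  c14: stall  regs: r0:5,r1:30,r2:Add2,r3:Mul1,r4:Add1
  c15: CDB Add1=33; issue SUB r1<-Add1  regs: r0:5,r1:Add1,r2:Add2,r3:Mul1,r4:33
  c16: CDB Add2=99; issue MUL r1<-Mul2  regs: r0:5,r1:Mul2,r2:99,r3:Mul1,r4:33
  c17: -  regs: r0:5,r1:Mul2,r2:99,r3:Mul1,r4:33
  c18: -  regs: r0:5,r1:Mul2,r2:99,r3:Mul1,r4:33
  c19: -  regs: r0:5,r1:Mul2,r2:99,r3:Mul1,r4:33
  c20: CDB Mul1=3267  regs: r0:5,r1:Mul2,r2:99,r3:3267,r4:33
  c21: CDB Mul2=9801  regs: r0:5,r1:9801,r2:99,r3:3267,r4:33
  c22: -  regs: r0:5,r1:9801,r2:99,r3:3267,r4:33

STATUS = VALUE 3267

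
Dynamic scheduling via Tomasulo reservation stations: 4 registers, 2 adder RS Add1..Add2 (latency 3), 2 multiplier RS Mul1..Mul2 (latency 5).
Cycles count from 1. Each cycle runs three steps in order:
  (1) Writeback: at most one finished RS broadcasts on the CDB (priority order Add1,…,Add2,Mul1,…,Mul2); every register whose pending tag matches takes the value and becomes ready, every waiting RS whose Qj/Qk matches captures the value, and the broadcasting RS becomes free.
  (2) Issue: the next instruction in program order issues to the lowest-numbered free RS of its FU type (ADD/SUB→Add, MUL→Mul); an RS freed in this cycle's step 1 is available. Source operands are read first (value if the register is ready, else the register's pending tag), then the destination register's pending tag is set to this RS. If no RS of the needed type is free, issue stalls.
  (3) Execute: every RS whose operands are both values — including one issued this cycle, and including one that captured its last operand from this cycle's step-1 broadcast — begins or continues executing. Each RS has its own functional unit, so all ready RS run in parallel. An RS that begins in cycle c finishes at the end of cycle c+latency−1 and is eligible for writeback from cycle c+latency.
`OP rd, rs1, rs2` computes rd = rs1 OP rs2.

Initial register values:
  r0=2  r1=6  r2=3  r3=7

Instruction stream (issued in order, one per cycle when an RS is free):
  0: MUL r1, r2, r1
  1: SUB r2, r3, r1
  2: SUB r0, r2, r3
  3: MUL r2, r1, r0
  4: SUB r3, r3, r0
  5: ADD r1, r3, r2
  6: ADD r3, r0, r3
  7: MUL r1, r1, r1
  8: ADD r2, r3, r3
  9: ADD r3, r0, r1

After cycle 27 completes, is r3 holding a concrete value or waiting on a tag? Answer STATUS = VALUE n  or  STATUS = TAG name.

  c1: issue MUL r1<-Mul1  regs: r0:2,r1:Mul1,r2:3,r3:7
  c2: issue SUB r2<-Add1  regs: r0:2,r1:Mul1,r2:Add1,r3:7
  c3: issue SUB r0<-Add2  regs: r0:Add2,r1:Mul1,r2:Add1,r3:7
  c4: issue MUL r2<-Mul2  regs: r0:Add2,r1:Mul1,r2:Mul2,r3:7
  c5: stall  regs: r0:Add2,r1:Mul1,r2:Mul2,r3:7
  c6: CDB Mul1=18; stall  regs: r0:Add2,r1:18,r2:Mul2,r3:7
  c7: stall  regs: r0:Add2,r1:18,r2:Mul2,r3:7
  c8: stall  regs: r0:Add2,r1:18,r2:Mul2,r3:7
  c9: CDB Add1=-11; issue SUB r3<-Add1  regs: r0:Add2,r1:18,r2:Mul2,r3:Add1
  c10: stall  regs: r0:Add2,r1:18,r2:Mul2,r3:Add1
  c11: stall  regs: r0:Add2,r1:18,r2:Mul2,r3:Add1
  c12: CDB Add2=-18; issue ADD r1<-Add2  regs: r0:-18,r1:Add2,r2:Mul2,r3:Add1
  c13: stall  regs: r0:-18,r1:Add2,r2:Mul2,r3:Add1
  c14: stall  regs: r0:-18,r1:Add2,r2:Mul2,r3:Add1
  c15: CDB Add1=25; issue ADD r3<-Add1  regs: r0:-18,r1:Add2,r2:Mul2,r3:Add1
  c16: issue MUL r1<-Mul1  regs: r0:-18,r1:Mul1,r2:Mul2,r3:Add1
  c17: CDB Mul2=-324; stall  regs: r0:-18,r1:Mul1,r2:-324,r3:Add1
  c18: CDB Add1=7; issue ADD r2<-Add1  regs: r0:-18,r1:Mul1,r2:Add1,r3:7
  c19: stall  regs: r0:-18,r1:Mul1,r2:Add1,r3:7
  c20: CDB Add2=-299; issue ADD r3<-Add2  regs: r0:-18,r1:Mul1,r2:Add1,r3:Add2
  c21: CDB Add1=14  regs: r0:-18,r1:Mul1,r2:14,r3:Add2
  c22: -  regs: r0:-18,r1:Mul1,r2:14,r3:Add2
  c23: -  regs: r0:-18,r1:Mul1,r2:14,r3:Add2
  c24: -  regs: r0:-18,r1:Mul1,r2:14,r3:Add2
  c25: CDB Mul1=89401  regs: r0:-18,r1:89401,r2:14,r3:Add2
  c26: -  regs: r0:-18,r1:89401,r2:14,r3:Add2
  c27: -  regs: r0:-18,r1:89401,r2:14,r3:Add2

STATUS = TAG Add2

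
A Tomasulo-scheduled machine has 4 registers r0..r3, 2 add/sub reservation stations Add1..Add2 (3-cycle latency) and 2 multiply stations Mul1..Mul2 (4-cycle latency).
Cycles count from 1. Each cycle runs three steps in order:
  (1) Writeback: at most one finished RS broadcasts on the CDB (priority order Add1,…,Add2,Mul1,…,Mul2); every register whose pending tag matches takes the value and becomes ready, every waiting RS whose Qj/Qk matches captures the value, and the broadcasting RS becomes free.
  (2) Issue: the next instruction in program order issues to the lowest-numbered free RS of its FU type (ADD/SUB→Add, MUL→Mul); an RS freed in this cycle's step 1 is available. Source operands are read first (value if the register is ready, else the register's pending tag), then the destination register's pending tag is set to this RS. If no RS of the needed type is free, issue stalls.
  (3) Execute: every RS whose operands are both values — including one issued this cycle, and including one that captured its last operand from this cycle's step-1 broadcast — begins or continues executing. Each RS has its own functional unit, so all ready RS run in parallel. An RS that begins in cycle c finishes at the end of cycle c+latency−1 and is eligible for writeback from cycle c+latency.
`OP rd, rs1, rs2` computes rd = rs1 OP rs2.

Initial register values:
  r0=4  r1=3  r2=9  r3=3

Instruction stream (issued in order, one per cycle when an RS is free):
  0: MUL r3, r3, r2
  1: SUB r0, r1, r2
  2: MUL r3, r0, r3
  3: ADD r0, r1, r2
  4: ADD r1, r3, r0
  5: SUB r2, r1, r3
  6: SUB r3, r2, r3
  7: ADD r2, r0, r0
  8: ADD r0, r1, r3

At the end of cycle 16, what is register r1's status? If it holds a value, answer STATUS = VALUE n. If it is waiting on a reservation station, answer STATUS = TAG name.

  c1: issue MUL r3<-Mul1  regs: r0:4,r1:3,r2:9,r3:Mul1
  c2: issue SUB r0<-Add1  regs: r0:Add1,r1:3,r2:9,r3:Mul1
  c3: issue MUL r3<-Mul2  regs: r0:Add1,r1:3,r2:9,r3:Mul2
  c4: issue ADD r0<-Add2  regs: r0:Add2,r1:3,r2:9,r3:Mul2
  c5: CDB Add1=-6; issue ADD r1<-Add1  regs: r0:Add2,r1:Add1,r2:9,r3:Mul2
  c6: CDB Mul1=27; stall  regs: r0:Add2,r1:Add1,r2:9,r3:Mul2
  c7: CDB Add2=12; issue SUB r2<-Add2  regs: r0:12,r1:Add1,r2:Add2,r3:Mul2
  c8: stall  regs: r0:12,r1:Add1,r2:Add2,r3:Mul2
  c9: stall  regs: r0:12,r1:Add1,r2:Add2,r3:Mul2
  c10: CDB Mul2=-162; stall  regs: r0:12,r1:Add1,r2:Add2,r3:-162
  c11: stall  regs: r0:12,r1:Add1,r2:Add2,r3:-162
  c12: stall  regs: r0:12,r1:Add1,r2:Add2,r3:-162
  c13: CDB Add1=-150; issue SUB r3<-Add1  regs: r0:12,r1:-150,r2:Add2,r3:Add1
  c14: stall  regs: r0:12,r1:-150,r2:Add2,r3:Add1
  c15: stall  regs: r0:12,r1:-150,r2:Add2,r3:Add1
  c16: CDB Add2=12; issue ADD r2<-Add2  regs: r0:12,r1:-150,r2:Add2,r3:Add1

STATUS = VALUE -150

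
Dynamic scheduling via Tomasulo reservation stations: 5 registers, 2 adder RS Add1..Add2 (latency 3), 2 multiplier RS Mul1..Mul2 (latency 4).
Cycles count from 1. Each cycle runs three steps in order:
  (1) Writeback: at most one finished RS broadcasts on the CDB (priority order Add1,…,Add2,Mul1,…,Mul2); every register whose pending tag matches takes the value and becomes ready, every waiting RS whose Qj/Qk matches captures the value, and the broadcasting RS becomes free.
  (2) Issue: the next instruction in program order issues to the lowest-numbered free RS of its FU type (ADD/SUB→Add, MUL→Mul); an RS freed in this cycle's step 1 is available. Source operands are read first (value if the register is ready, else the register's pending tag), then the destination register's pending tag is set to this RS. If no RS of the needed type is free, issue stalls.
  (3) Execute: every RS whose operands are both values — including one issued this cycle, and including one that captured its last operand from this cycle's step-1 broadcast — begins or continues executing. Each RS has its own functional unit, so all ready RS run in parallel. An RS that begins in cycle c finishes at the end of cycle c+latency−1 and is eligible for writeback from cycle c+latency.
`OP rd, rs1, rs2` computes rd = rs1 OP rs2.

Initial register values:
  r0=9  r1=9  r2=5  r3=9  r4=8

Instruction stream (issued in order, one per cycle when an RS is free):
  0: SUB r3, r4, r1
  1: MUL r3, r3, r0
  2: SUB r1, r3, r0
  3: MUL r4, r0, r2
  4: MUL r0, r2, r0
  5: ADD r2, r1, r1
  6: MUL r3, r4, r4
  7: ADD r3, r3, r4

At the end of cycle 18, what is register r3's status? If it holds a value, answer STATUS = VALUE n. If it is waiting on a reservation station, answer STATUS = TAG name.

cycle 1: issue SUB r3<-Add1 // r0:9,r1:9,r2:5,r3:Add1,r4:8
cycle 2: issue MUL r3<-Mul1 // r0:9,r1:9,r2:5,r3:Mul1,r4:8
cycle 3: issue SUB r1<-Add2 // r0:9,r1:Add2,r2:5,r3:Mul1,r4:8
cycle 4: CDB Add1=-1; issue MUL r4<-Mul2 // r0:9,r1:Add2,r2:5,r3:Mul1,r4:Mul2
cycle 5: stall // r0:9,r1:Add2,r2:5,r3:Mul1,r4:Mul2
cycle 6: stall // r0:9,r1:Add2,r2:5,r3:Mul1,r4:Mul2
cycle 7: stall // r0:9,r1:Add2,r2:5,r3:Mul1,r4:Mul2
cycle 8: CDB Mul1=-9; issue MUL r0<-Mul1 // r0:Mul1,r1:Add2,r2:5,r3:-9,r4:Mul2
cycle 9: CDB Mul2=45; issue ADD r2<-Add1 // r0:Mul1,r1:Add2,r2:Add1,r3:-9,r4:45
cycle 10: issue MUL r3<-Mul2 // r0:Mul1,r1:Add2,r2:Add1,r3:Mul2,r4:45
cycle 11: CDB Add2=-18; issue ADD r3<-Add2 // r0:Mul1,r1:-18,r2:Add1,r3:Add2,r4:45
cycle 12: CDB Mul1=45 // r0:45,r1:-18,r2:Add1,r3:Add2,r4:45
cycle 13: - // r0:45,r1:-18,r2:Add1,r3:Add2,r4:45
cycle 14: CDB Add1=-36 // r0:45,r1:-18,r2:-36,r3:Add2,r4:45
cycle 15: CDB Mul2=2025 // r0:45,r1:-18,r2:-36,r3:Add2,r4:45
cycle 16: - // r0:45,r1:-18,r2:-36,r3:Add2,r4:45
cycle 17: - // r0:45,r1:-18,r2:-36,r3:Add2,r4:45
cycle 18: CDB Add2=2070 // r0:45,r1:-18,r2:-36,r3:2070,r4:45

STATUS = VALUE 2070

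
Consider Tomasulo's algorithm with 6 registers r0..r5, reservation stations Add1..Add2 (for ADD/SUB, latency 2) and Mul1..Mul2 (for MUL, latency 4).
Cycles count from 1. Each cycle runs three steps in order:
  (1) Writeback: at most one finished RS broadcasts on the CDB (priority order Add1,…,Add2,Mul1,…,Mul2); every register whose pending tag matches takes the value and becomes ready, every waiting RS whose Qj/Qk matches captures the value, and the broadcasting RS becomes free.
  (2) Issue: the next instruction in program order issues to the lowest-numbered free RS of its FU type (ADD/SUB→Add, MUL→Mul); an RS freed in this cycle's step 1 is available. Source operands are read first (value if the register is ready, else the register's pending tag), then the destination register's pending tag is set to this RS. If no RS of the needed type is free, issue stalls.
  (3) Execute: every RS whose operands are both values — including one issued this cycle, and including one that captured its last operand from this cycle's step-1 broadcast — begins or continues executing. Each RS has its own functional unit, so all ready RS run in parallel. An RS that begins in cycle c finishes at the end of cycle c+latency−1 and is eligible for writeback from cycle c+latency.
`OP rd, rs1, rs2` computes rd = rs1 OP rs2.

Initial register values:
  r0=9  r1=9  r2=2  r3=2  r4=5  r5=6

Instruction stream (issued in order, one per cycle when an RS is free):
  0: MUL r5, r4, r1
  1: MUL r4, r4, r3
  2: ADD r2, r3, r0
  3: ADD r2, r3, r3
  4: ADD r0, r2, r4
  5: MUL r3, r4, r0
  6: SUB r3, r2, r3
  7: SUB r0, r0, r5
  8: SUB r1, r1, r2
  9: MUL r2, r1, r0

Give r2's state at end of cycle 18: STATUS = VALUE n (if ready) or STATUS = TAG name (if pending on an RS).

c1: issue MUL r5<-Mul1 | r0:9,r1:9,r2:2,r3:2,r4:5,r5:Mul1
c2: issue MUL r4<-Mul2 | r0:9,r1:9,r2:2,r3:2,r4:Mul2,r5:Mul1
c3: issue ADD r2<-Add1 | r0:9,r1:9,r2:Add1,r3:2,r4:Mul2,r5:Mul1
c4: issue ADD r2<-Add2 | r0:9,r1:9,r2:Add2,r3:2,r4:Mul2,r5:Mul1
c5: CDB Add1=11; issue ADD r0<-Add1 | r0:Add1,r1:9,r2:Add2,r3:2,r4:Mul2,r5:Mul1
c6: CDB Add2=4; stall | r0:Add1,r1:9,r2:4,r3:2,r4:Mul2,r5:Mul1
c7: CDB Mul1=45; issue MUL r3<-Mul1 | r0:Add1,r1:9,r2:4,r3:Mul1,r4:Mul2,r5:45
c8: CDB Mul2=10; issue SUB r3<-Add2 | r0:Add1,r1:9,r2:4,r3:Add2,r4:10,r5:45
c9: stall | r0:Add1,r1:9,r2:4,r3:Add2,r4:10,r5:45
c10: CDB Add1=14; issue SUB r0<-Add1 | r0:Add1,r1:9,r2:4,r3:Add2,r4:10,r5:45
c11: stall | r0:Add1,r1:9,r2:4,r3:Add2,r4:10,r5:45
c12: CDB Add1=-31; issue SUB r1<-Add1 | r0:-31,r1:Add1,r2:4,r3:Add2,r4:10,r5:45
c13: issue MUL r2<-Mul2 | r0:-31,r1:Add1,r2:Mul2,r3:Add2,r4:10,r5:45
c14: CDB Add1=5 | r0:-31,r1:5,r2:Mul2,r3:Add2,r4:10,r5:45
c15: CDB Mul1=140 | r0:-31,r1:5,r2:Mul2,r3:Add2,r4:10,r5:45
c16: - | r0:-31,r1:5,r2:Mul2,r3:Add2,r4:10,r5:45
c17: CDB Add2=-136 | r0:-31,r1:5,r2:Mul2,r3:-136,r4:10,r5:45
c18: CDB Mul2=-155 | r0:-31,r1:5,r2:-155,r3:-136,r4:10,r5:45

STATUS = VALUE -155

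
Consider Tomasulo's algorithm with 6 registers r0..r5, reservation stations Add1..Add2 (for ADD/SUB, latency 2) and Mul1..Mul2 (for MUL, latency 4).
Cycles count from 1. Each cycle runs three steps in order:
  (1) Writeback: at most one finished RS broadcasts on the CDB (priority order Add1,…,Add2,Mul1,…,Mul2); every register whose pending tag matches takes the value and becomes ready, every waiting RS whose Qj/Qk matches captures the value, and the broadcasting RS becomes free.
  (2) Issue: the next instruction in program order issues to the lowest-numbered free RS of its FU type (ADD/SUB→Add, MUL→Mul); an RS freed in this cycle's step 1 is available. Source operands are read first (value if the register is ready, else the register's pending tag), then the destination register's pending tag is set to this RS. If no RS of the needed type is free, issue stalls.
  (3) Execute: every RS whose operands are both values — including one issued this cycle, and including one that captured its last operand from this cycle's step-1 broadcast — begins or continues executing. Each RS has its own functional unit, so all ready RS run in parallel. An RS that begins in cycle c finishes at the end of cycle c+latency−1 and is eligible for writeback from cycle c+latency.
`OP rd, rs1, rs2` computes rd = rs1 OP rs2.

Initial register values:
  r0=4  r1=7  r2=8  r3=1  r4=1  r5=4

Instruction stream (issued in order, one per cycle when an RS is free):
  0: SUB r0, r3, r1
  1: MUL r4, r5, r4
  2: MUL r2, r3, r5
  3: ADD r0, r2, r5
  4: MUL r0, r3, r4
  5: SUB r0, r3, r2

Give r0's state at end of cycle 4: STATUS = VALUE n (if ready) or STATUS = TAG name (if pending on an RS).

c1: issue SUB r0<-Add1 | r0:Add1,r1:7,r2:8,r3:1,r4:1,r5:4
c2: issue MUL r4<-Mul1 | r0:Add1,r1:7,r2:8,r3:1,r4:Mul1,r5:4
c3: CDB Add1=-6; issue MUL r2<-Mul2 | r0:-6,r1:7,r2:Mul2,r3:1,r4:Mul1,r5:4
c4: issue ADD r0<-Add1 | r0:Add1,r1:7,r2:Mul2,r3:1,r4:Mul1,r5:4

STATUS = TAG Add1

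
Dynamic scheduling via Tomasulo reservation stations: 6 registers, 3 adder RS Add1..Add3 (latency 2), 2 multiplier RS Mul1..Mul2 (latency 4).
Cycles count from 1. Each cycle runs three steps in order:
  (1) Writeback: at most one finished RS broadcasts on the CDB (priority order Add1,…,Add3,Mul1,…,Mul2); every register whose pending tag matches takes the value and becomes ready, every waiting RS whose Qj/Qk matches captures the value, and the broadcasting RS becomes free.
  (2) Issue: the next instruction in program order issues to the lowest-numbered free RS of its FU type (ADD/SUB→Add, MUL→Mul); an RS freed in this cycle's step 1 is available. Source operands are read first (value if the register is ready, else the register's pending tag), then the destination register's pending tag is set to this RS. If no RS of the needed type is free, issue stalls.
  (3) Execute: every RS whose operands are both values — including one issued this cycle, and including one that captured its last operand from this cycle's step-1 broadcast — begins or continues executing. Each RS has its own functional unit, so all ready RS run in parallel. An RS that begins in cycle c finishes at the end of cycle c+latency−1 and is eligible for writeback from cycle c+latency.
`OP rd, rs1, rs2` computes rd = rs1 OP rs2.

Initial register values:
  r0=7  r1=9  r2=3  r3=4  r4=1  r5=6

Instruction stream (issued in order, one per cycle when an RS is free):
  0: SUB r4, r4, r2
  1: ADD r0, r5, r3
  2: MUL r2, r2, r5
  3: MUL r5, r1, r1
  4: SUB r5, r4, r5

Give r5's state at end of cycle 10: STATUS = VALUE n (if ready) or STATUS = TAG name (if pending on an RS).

  c1: issue SUB r4<-Add1  regs: r0:7,r1:9,r2:3,r3:4,r4:Add1,r5:6
  c2: issue ADD r0<-Add2  regs: r0:Add2,r1:9,r2:3,r3:4,r4:Add1,r5:6
  c3: CDB Add1=-2; issue MUL r2<-Mul1  regs: r0:Add2,r1:9,r2:Mul1,r3:4,r4:-2,r5:6
  c4: CDB Add2=10; issue MUL r5<-Mul2  regs: r0:10,r1:9,r2:Mul1,r3:4,r4:-2,r5:Mul2
  c5: issue SUB r5<-Add1  regs: r0:10,r1:9,r2:Mul1,r3:4,r4:-2,r5:Add1
  c6: -  regs: r0:10,r1:9,r2:Mul1,r3:4,r4:-2,r5:Add1
  c7: CDB Mul1=18  regs: r0:10,r1:9,r2:18,r3:4,r4:-2,r5:Add1
  c8: CDB Mul2=81  regs: r0:10,r1:9,r2:18,r3:4,r4:-2,r5:Add1
  c9: -  regs: r0:10,r1:9,r2:18,r3:4,r4:-2,r5:Add1
  c10: CDB Add1=-83  regs: r0:10,r1:9,r2:18,r3:4,r4:-2,r5:-83

STATUS = VALUE -83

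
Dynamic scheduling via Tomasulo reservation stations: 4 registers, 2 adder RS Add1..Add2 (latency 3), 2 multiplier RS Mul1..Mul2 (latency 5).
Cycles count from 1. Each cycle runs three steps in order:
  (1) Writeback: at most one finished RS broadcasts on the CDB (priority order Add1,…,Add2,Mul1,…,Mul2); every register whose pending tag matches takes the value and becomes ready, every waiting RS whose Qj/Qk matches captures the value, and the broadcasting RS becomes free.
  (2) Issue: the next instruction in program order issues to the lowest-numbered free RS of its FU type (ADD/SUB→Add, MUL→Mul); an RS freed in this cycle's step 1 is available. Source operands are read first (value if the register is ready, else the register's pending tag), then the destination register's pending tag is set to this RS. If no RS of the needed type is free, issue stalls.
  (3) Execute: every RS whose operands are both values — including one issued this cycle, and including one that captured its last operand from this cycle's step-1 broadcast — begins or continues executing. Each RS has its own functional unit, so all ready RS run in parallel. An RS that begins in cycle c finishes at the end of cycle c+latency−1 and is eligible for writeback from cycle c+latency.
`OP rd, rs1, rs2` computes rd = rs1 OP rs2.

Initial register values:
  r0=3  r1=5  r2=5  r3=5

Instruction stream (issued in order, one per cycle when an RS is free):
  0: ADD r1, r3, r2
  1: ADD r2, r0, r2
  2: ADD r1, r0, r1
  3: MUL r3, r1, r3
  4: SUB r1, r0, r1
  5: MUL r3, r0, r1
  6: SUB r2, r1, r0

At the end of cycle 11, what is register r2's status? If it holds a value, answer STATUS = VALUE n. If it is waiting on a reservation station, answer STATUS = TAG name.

cycle 1: issue ADD r1<-Add1 // r0:3,r1:Add1,r2:5,r3:5
cycle 2: issue ADD r2<-Add2 // r0:3,r1:Add1,r2:Add2,r3:5
cycle 3: stall // r0:3,r1:Add1,r2:Add2,r3:5
cycle 4: CDB Add1=10; issue ADD r1<-Add1 // r0:3,r1:Add1,r2:Add2,r3:5
cycle 5: CDB Add2=8; issue MUL r3<-Mul1 // r0:3,r1:Add1,r2:8,r3:Mul1
cycle 6: issue SUB r1<-Add2 // r0:3,r1:Add2,r2:8,r3:Mul1
cycle 7: CDB Add1=13; issue MUL r3<-Mul2 // r0:3,r1:Add2,r2:8,r3:Mul2
cycle 8: issue SUB r2<-Add1 // r0:3,r1:Add2,r2:Add1,r3:Mul2
cycle 9: - // r0:3,r1:Add2,r2:Add1,r3:Mul2
cycle 10: CDB Add2=-10 // r0:3,r1:-10,r2:Add1,r3:Mul2
cycle 11: - // r0:3,r1:-10,r2:Add1,r3:Mul2

STATUS = TAG Add1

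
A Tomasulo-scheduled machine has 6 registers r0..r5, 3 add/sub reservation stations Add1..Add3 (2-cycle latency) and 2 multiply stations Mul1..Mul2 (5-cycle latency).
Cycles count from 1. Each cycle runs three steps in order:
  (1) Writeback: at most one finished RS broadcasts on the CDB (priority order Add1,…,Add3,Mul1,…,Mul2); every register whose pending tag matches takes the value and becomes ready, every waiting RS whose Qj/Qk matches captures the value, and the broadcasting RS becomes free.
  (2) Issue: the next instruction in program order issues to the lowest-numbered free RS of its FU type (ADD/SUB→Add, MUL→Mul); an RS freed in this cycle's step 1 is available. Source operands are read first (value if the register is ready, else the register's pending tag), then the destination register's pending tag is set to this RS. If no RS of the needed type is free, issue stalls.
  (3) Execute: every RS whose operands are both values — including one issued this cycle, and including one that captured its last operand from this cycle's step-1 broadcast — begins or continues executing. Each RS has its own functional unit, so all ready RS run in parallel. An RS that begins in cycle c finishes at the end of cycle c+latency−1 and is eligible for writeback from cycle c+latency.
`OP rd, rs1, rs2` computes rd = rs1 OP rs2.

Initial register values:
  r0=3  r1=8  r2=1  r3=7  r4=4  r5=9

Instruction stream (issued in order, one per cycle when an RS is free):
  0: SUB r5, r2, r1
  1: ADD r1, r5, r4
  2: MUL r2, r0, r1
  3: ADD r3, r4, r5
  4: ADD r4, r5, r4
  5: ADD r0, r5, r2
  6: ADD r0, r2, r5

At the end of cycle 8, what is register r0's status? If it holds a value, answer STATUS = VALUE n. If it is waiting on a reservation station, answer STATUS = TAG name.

STATUS = TAG Add2

c1: issue SUB r5<-Add1 | r0:3,r1:8,r2:1,r3:7,r4:4,r5:Add1
c2: issue ADD r1<-Add2 | r0:3,r1:Add2,r2:1,r3:7,r4:4,r5:Add1
c3: CDB Add1=-7; issue MUL r2<-Mul1 | r0:3,r1:Add2,r2:Mul1,r3:7,r4:4,r5:-7
c4: issue ADD r3<-Add1 | r0:3,r1:Add2,r2:Mul1,r3:Add1,r4:4,r5:-7
c5: CDB Add2=-3; issue ADD r4<-Add2 | r0:3,r1:-3,r2:Mul1,r3:Add1,r4:Add2,r5:-7
c6: CDB Add1=-3; issue ADD r0<-Add1 | r0:Add1,r1:-3,r2:Mul1,r3:-3,r4:Add2,r5:-7
c7: CDB Add2=-3; issue ADD r0<-Add2 | r0:Add2,r1:-3,r2:Mul1,r3:-3,r4:-3,r5:-7
c8: - | r0:Add2,r1:-3,r2:Mul1,r3:-3,r4:-3,r5:-7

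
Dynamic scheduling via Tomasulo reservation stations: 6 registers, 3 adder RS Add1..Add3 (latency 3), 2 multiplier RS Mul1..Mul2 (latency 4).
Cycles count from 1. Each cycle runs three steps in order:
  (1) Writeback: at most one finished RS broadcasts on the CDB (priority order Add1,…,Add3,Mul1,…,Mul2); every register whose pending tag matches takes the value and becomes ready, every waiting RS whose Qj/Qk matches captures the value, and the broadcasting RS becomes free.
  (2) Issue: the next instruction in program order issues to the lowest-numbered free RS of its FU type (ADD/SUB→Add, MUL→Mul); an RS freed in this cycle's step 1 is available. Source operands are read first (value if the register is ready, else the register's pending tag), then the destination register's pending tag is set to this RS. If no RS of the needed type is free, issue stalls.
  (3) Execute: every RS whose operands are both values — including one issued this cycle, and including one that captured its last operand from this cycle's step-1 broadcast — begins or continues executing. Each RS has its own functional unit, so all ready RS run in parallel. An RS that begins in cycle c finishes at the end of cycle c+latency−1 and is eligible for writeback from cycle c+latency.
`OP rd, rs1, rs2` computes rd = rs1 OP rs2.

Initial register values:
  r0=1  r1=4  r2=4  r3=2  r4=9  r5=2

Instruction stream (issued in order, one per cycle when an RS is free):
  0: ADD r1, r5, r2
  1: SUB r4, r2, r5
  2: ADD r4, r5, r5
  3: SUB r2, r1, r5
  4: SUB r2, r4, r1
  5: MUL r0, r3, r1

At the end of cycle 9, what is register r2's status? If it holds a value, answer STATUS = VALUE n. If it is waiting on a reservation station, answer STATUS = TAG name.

STATUS = VALUE -2

c1: issue ADD r1<-Add1 | r0:1,r1:Add1,r2:4,r3:2,r4:9,r5:2
c2: issue SUB r4<-Add2 | r0:1,r1:Add1,r2:4,r3:2,r4:Add2,r5:2
c3: issue ADD r4<-Add3 | r0:1,r1:Add1,r2:4,r3:2,r4:Add3,r5:2
c4: CDB Add1=6; issue SUB r2<-Add1 | r0:1,r1:6,r2:Add1,r3:2,r4:Add3,r5:2
c5: CDB Add2=2; issue SUB r2<-Add2 | r0:1,r1:6,r2:Add2,r3:2,r4:Add3,r5:2
c6: CDB Add3=4; issue MUL r0<-Mul1 | r0:Mul1,r1:6,r2:Add2,r3:2,r4:4,r5:2
c7: CDB Add1=4 | r0:Mul1,r1:6,r2:Add2,r3:2,r4:4,r5:2
c8: - | r0:Mul1,r1:6,r2:Add2,r3:2,r4:4,r5:2
c9: CDB Add2=-2 | r0:Mul1,r1:6,r2:-2,r3:2,r4:4,r5:2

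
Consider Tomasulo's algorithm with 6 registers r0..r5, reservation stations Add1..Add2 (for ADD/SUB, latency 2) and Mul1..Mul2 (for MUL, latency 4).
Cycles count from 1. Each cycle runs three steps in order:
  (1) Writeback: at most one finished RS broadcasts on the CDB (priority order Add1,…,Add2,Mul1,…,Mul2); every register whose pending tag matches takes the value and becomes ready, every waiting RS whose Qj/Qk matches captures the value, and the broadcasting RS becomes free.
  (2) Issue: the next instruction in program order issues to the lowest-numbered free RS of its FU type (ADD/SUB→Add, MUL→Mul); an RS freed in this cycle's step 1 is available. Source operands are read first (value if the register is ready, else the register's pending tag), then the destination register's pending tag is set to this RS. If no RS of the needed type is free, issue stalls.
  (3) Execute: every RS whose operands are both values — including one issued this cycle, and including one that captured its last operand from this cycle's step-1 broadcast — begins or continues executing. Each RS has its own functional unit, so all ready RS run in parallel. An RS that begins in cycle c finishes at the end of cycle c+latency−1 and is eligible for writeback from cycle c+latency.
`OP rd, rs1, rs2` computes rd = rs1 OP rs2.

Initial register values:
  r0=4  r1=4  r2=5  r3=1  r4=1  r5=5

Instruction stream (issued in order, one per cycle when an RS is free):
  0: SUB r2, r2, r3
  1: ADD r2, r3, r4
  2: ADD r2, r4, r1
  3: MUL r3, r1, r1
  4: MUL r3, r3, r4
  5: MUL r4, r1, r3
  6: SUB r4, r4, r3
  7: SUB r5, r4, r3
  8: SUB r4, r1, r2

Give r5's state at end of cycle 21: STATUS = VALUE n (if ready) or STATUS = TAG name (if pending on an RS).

STATUS = VALUE 32

  c1: issue SUB r2<-Add1  regs: r0:4,r1:4,r2:Add1,r3:1,r4:1,r5:5
  c2: issue ADD r2<-Add2  regs: r0:4,r1:4,r2:Add2,r3:1,r4:1,r5:5
  c3: CDB Add1=4; issue ADD r2<-Add1  regs: r0:4,r1:4,r2:Add1,r3:1,r4:1,r5:5
  c4: CDB Add2=2; issue MUL r3<-Mul1  regs: r0:4,r1:4,r2:Add1,r3:Mul1,r4:1,r5:5
  c5: CDB Add1=5; issue MUL r3<-Mul2  regs: r0:4,r1:4,r2:5,r3:Mul2,r4:1,r5:5
  c6: stall  regs: r0:4,r1:4,r2:5,r3:Mul2,r4:1,r5:5
  c7: stall  regs: r0:4,r1:4,r2:5,r3:Mul2,r4:1,r5:5
  c8: CDB Mul1=16; issue MUL r4<-Mul1  regs: r0:4,r1:4,r2:5,r3:Mul2,r4:Mul1,r5:5
  c9: issue SUB r4<-Add1  regs: r0:4,r1:4,r2:5,r3:Mul2,r4:Add1,r5:5
  c10: issue SUB r5<-Add2  regs: r0:4,r1:4,r2:5,r3:Mul2,r4:Add1,r5:Add2
  c11: stall  regs: r0:4,r1:4,r2:5,r3:Mul2,r4:Add1,r5:Add2
  c12: CDB Mul2=16; stall  regs: r0:4,r1:4,r2:5,r3:16,r4:Add1,r5:Add2
  c13: stall  regs: r0:4,r1:4,r2:5,r3:16,r4:Add1,r5:Add2
  c14: stall  regs: r0:4,r1:4,r2:5,r3:16,r4:Add1,r5:Add2
  c15: stall  regs: r0:4,r1:4,r2:5,r3:16,r4:Add1,r5:Add2
  c16: CDB Mul1=64; stall  regs: r0:4,r1:4,r2:5,r3:16,r4:Add1,r5:Add2
  c17: stall  regs: r0:4,r1:4,r2:5,r3:16,r4:Add1,r5:Add2
  c18: CDB Add1=48; issue SUB r4<-Add1  regs: r0:4,r1:4,r2:5,r3:16,r4:Add1,r5:Add2
  c19: -  regs: r0:4,r1:4,r2:5,r3:16,r4:Add1,r5:Add2
  c20: CDB Add1=-1  regs: r0:4,r1:4,r2:5,r3:16,r4:-1,r5:Add2
  c21: CDB Add2=32  regs: r0:4,r1:4,r2:5,r3:16,r4:-1,r5:32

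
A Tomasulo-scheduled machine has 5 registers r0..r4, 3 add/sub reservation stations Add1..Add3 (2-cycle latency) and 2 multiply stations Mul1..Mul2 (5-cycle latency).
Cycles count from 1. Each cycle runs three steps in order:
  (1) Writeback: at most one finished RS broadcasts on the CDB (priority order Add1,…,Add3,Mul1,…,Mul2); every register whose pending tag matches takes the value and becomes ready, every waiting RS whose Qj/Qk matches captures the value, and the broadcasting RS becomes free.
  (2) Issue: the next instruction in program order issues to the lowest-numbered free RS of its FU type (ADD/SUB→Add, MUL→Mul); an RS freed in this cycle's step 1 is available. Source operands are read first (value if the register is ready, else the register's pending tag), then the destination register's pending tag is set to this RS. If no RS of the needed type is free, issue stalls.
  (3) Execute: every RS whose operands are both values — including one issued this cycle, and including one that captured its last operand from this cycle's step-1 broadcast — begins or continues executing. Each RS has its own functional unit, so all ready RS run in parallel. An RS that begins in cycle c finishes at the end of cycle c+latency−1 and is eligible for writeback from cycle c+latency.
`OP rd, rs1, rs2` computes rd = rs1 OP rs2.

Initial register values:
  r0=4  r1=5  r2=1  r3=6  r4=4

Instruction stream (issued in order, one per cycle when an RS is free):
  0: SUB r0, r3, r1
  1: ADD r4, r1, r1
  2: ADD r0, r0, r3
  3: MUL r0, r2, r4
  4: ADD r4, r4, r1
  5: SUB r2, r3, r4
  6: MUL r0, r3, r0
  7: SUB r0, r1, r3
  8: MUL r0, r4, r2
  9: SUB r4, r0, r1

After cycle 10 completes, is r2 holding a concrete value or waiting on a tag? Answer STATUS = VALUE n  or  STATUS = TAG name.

STATUS = VALUE -9

cycle 1: issue SUB r0<-Add1 // r0:Add1,r1:5,r2:1,r3:6,r4:4
cycle 2: issue ADD r4<-Add2 // r0:Add1,r1:5,r2:1,r3:6,r4:Add2
cycle 3: CDB Add1=1; issue ADD r0<-Add1 // r0:Add1,r1:5,r2:1,r3:6,r4:Add2
cycle 4: CDB Add2=10; issue MUL r0<-Mul1 // r0:Mul1,r1:5,r2:1,r3:6,r4:10
cycle 5: CDB Add1=7; issue ADD r4<-Add1 // r0:Mul1,r1:5,r2:1,r3:6,r4:Add1
cycle 6: issue SUB r2<-Add2 // r0:Mul1,r1:5,r2:Add2,r3:6,r4:Add1
cycle 7: CDB Add1=15; issue MUL r0<-Mul2 // r0:Mul2,r1:5,r2:Add2,r3:6,r4:15
cycle 8: issue SUB r0<-Add1 // r0:Add1,r1:5,r2:Add2,r3:6,r4:15
cycle 9: CDB Add2=-9; stall // r0:Add1,r1:5,r2:-9,r3:6,r4:15
cycle 10: CDB Add1=-1; stall // r0:-1,r1:5,r2:-9,r3:6,r4:15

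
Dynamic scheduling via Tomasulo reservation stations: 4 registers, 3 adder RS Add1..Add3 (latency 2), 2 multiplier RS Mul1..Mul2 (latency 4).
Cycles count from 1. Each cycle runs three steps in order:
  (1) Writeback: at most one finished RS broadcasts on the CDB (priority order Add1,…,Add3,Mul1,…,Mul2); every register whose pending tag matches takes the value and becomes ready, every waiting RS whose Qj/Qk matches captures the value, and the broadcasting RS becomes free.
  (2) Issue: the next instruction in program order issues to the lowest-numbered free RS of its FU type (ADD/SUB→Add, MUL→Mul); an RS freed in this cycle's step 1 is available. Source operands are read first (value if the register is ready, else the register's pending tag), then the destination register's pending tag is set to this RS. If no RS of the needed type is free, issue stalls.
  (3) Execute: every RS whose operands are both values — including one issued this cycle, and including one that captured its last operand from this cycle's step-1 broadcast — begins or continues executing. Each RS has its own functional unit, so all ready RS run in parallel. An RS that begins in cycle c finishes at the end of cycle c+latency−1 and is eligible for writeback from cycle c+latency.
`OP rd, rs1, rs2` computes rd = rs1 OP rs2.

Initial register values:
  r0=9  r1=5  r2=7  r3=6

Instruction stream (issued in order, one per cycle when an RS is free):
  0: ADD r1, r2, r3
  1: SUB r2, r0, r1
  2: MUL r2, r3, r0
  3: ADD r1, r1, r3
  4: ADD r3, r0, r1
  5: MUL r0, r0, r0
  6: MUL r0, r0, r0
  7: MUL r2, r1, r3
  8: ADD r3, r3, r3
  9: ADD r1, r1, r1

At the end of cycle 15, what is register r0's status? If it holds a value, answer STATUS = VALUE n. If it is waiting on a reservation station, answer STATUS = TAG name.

STATUS = VALUE 6561

  c1: issue ADD r1<-Add1  regs: r0:9,r1:Add1,r2:7,r3:6
  c2: issue SUB r2<-Add2  regs: r0:9,r1:Add1,r2:Add2,r3:6
  c3: CDB Add1=13; issue MUL r2<-Mul1  regs: r0:9,r1:13,r2:Mul1,r3:6
  c4: issue ADD r1<-Add1  regs: r0:9,r1:Add1,r2:Mul1,r3:6
  c5: CDB Add2=-4; issue ADD r3<-Add2  regs: r0:9,r1:Add1,r2:Mul1,r3:Add2
  c6: CDB Add1=19; issue MUL r0<-Mul2  regs: r0:Mul2,r1:19,r2:Mul1,r3:Add2
  c7: CDB Mul1=54; issue MUL r0<-Mul1  regs: r0:Mul1,r1:19,r2:54,r3:Add2
  c8: CDB Add2=28; stall  regs: r0:Mul1,r1:19,r2:54,r3:28
  c9: stall  regs: r0:Mul1,r1:19,r2:54,r3:28
  c10: CDB Mul2=81; issue MUL r2<-Mul2  regs: r0:Mul1,r1:19,r2:Mul2,r3:28
  c11: issue ADD r3<-Add1  regs: r0:Mul1,r1:19,r2:Mul2,r3:Add1
  c12: issue ADD r1<-Add2  regs: r0:Mul1,r1:Add2,r2:Mul2,r3:Add1
  c13: CDB Add1=56  regs: r0:Mul1,r1:Add2,r2:Mul2,r3:56
  c14: CDB Add2=38  regs: r0:Mul1,r1:38,r2:Mul2,r3:56
  c15: CDB Mul1=6561  regs: r0:6561,r1:38,r2:Mul2,r3:56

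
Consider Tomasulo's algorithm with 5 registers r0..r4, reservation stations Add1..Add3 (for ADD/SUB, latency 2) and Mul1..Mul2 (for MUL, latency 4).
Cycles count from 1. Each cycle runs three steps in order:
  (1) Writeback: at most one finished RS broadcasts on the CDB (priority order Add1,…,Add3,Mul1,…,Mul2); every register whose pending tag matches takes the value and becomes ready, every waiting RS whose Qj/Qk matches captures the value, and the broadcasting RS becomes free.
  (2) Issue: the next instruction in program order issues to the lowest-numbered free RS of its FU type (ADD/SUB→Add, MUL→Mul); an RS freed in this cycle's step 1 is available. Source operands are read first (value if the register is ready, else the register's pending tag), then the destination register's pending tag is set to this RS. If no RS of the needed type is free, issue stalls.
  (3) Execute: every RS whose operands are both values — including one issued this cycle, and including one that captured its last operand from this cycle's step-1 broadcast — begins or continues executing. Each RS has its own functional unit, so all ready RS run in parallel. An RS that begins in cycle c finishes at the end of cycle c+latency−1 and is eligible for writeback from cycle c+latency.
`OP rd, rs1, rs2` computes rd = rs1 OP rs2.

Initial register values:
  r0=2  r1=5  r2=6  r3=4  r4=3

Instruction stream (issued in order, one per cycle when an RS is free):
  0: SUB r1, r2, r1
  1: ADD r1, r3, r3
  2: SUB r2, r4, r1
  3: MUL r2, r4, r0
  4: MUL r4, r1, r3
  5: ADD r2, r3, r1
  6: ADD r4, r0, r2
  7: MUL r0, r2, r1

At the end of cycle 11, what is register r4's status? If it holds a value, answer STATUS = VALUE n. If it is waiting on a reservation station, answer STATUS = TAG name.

STATUS = VALUE 14

c1: issue SUB r1<-Add1 | r0:2,r1:Add1,r2:6,r3:4,r4:3
c2: issue ADD r1<-Add2 | r0:2,r1:Add2,r2:6,r3:4,r4:3
c3: CDB Add1=1; issue SUB r2<-Add1 | r0:2,r1:Add2,r2:Add1,r3:4,r4:3
c4: CDB Add2=8; issue MUL r2<-Mul1 | r0:2,r1:8,r2:Mul1,r3:4,r4:3
c5: issue MUL r4<-Mul2 | r0:2,r1:8,r2:Mul1,r3:4,r4:Mul2
c6: CDB Add1=-5; issue ADD r2<-Add1 | r0:2,r1:8,r2:Add1,r3:4,r4:Mul2
c7: issue ADD r4<-Add2 | r0:2,r1:8,r2:Add1,r3:4,r4:Add2
c8: CDB Add1=12; stall | r0:2,r1:8,r2:12,r3:4,r4:Add2
c9: CDB Mul1=6; issue MUL r0<-Mul1 | r0:Mul1,r1:8,r2:12,r3:4,r4:Add2
c10: CDB Add2=14 | r0:Mul1,r1:8,r2:12,r3:4,r4:14
c11: CDB Mul2=32 | r0:Mul1,r1:8,r2:12,r3:4,r4:14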